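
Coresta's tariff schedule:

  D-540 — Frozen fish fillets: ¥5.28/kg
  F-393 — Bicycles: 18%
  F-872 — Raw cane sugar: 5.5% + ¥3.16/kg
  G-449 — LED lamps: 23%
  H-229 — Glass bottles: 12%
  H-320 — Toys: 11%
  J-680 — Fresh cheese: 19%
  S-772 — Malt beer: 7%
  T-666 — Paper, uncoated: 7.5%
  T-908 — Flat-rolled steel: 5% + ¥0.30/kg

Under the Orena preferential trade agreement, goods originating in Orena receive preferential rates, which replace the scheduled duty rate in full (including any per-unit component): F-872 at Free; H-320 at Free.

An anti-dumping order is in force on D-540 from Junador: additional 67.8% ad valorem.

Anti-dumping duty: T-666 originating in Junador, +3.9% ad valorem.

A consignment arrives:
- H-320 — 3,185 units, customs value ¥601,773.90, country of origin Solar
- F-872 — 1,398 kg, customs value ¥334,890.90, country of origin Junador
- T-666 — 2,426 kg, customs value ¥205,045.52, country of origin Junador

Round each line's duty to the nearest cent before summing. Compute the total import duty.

Line 1 (H-320, Solar, 3,185 units, ¥601,773.90):
Base rate for H-320 is 11%.
H-320 has an FTA preferential rate, but origin Solar is not Orena; base rate stands.
Duty = ¥601,773.90 × 11% = ¥66,195.13.
Line 2 (F-872, Junador, 1,398 kg, ¥334,890.90):
Base rate for F-872 is 5.5% + ¥3.16/kg.
F-872 has an FTA preferential rate, but origin Junador is not Orena; base rate stands.
Duty = ¥334,890.90 × 5.5% + 1,398 × ¥3.16 = ¥22,836.68.
Line 3 (T-666, Junador, 2,426 kg, ¥205,045.52):
Base rate for T-666 is 7.5%.
Additional duty on T-666 from Junador: +3.9%. Applied ad valorem rate: 7.5% + 3.9% = 11.4%.
Duty = ¥205,045.52 × 11.4% = ¥23,375.19.
Total = ¥66,195.13 + ¥22,836.68 + ¥23,375.19 = ¥112,407.00.

¥112,407.00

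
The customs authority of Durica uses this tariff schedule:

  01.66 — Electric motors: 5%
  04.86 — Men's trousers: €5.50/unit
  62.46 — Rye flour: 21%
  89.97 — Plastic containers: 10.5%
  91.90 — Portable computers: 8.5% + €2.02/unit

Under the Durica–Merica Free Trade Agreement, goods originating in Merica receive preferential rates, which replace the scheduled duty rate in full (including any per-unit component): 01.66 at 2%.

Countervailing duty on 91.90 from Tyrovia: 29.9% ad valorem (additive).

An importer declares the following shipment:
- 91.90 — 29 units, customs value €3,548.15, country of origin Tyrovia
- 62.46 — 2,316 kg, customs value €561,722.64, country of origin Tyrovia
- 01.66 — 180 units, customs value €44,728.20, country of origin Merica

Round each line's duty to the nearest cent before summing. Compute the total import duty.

Line 1 (91.90, Tyrovia, 29 units, €3,548.15):
Base rate for 91.90 is 8.5% + €2.02/unit.
Additional duty on 91.90 from Tyrovia: +29.9%. Applied ad valorem rate: 8.5% + 29.9% = 38.4%.
Duty = €3,548.15 × 38.4% + 29 × €2.02 = €1,421.07.
Line 2 (62.46, Tyrovia, 2,316 kg, €561,722.64):
Base rate for 62.46 is 21%.
Duty = €561,722.64 × 21% = €117,961.75.
Line 3 (01.66, Merica, 180 units, €44,728.20):
Base rate for 01.66 is 5%.
Origin Merica qualifies under the Durica–Merica agreement and 01.66 is covered: preferential rate 2% applies instead.
Duty = €44,728.20 × 2% = €894.56.
Total = €1,421.07 + €117,961.75 + €894.56 = €120,277.38.

€120,277.38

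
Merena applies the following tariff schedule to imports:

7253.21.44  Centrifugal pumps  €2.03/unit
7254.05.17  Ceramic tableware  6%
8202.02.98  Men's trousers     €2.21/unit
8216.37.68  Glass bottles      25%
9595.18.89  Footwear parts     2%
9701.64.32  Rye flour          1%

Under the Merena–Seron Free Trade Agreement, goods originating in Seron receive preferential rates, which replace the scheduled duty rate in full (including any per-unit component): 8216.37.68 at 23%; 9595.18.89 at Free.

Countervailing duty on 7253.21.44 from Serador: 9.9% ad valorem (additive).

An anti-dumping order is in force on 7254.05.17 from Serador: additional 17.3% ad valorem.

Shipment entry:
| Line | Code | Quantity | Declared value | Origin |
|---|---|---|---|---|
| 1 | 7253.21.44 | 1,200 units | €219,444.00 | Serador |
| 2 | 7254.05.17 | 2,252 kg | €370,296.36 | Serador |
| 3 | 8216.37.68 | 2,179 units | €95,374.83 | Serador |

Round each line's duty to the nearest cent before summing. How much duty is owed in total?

Line 1 (7253.21.44, Serador, 1,200 units, €219,444.00):
Base rate for 7253.21.44 is €2.03/unit.
Additional duty on 7253.21.44 from Serador: +9.9% ad valorem. Applied ad valorem rate = 9.9%.
Duty = €219,444.00 × 9.9% + 1,200 × €2.03 = €24,160.96.
Line 2 (7254.05.17, Serador, 2,252 kg, €370,296.36):
Base rate for 7254.05.17 is 6%.
Additional duty on 7254.05.17 from Serador: +17.3%. Applied ad valorem rate: 6% + 17.3% = 23.3%.
Duty = €370,296.36 × 23.3% = €86,279.05.
Line 3 (8216.37.68, Serador, 2,179 units, €95,374.83):
Base rate for 8216.37.68 is 25%.
8216.37.68 has an FTA preferential rate, but origin Serador is not Seron; base rate stands.
Duty = €95,374.83 × 25% = €23,843.71.
Total = €24,160.96 + €86,279.05 + €23,843.71 = €134,283.72.

€134,283.72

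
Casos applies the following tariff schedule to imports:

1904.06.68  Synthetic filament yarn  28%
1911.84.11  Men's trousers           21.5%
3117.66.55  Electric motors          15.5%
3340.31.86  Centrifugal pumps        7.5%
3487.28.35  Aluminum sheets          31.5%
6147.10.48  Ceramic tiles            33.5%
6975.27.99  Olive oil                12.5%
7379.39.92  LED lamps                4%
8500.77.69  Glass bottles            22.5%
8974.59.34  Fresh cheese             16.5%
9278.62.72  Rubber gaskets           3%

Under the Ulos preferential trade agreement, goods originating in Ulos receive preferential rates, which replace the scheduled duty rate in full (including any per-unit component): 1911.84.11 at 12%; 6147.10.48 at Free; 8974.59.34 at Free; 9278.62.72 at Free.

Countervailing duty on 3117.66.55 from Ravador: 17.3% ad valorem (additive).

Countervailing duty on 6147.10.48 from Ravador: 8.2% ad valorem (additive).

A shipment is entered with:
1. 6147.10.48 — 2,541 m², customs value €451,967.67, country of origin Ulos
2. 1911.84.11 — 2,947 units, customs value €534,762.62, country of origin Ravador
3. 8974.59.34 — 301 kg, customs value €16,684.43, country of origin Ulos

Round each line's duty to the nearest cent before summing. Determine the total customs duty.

Line 1 (6147.10.48, Ulos, 2,541 m², €451,967.67):
Base rate for 6147.10.48 is 33.5%.
Origin Ulos qualifies under the Casos–Ulos agreement and 6147.10.48 is covered: preferential rate Free applies instead.
The additional-duty order on 6147.10.48 targets Ravador, not Ulos; it does not apply.
Duty = €451,967.67 × 0% = €0.00.
Line 2 (1911.84.11, Ravador, 2,947 units, €534,762.62):
Base rate for 1911.84.11 is 21.5%.
1911.84.11 has an FTA preferential rate, but origin Ravador is not Ulos; base rate stands.
Duty = €534,762.62 × 21.5% = €114,973.96.
Line 3 (8974.59.34, Ulos, 301 kg, €16,684.43):
Base rate for 8974.59.34 is 16.5%.
Origin Ulos qualifies under the Casos–Ulos agreement and 8974.59.34 is covered: preferential rate Free applies instead.
Duty = €16,684.43 × 0% = €0.00.
Total = €0.00 + €114,973.96 + €0.00 = €114,973.96.

€114,973.96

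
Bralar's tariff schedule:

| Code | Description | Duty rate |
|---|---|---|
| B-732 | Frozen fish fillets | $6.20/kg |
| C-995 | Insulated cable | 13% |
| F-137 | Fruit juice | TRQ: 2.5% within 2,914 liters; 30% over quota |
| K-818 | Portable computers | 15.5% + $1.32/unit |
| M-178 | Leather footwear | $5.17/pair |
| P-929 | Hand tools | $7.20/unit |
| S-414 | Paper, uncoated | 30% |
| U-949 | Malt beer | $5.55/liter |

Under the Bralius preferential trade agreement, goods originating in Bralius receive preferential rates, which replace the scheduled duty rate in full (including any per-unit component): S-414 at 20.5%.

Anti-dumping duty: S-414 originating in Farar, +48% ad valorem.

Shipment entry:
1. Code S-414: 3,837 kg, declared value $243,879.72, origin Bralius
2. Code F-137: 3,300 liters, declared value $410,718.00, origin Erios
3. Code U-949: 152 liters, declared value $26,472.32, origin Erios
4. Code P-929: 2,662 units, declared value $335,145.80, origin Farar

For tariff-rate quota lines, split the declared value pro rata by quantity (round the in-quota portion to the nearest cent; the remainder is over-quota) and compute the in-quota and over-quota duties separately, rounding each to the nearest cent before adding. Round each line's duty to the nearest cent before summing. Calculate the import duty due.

Line 1 (S-414, Bralius, 3,837 kg, $243,879.72):
Base rate for S-414 is 30%.
Origin Bralius qualifies under the Bralar–Bralius agreement and S-414 is covered: preferential rate 20.5% applies instead.
The additional-duty order on S-414 targets Farar, not Bralius; it does not apply.
Duty = $243,879.72 × 20.5% = $49,995.34.
Line 2 (F-137, Erios, 3,300 liters, $410,718.00):
Code F-137 is under a tariff-rate quota (threshold 2,914 liters). In-quota: 2,914 liters at 2.5%; over-quota: 386 liters at 30%.
Pro-rata value split: in-quota = $410,718.00 × 2,914/3,300 = $362,676.44; over-quota = $410,718.00 − $362,676.44 = $48,041.56.
In-quota duty = $362,676.44 × 2.5% = $9,066.91. Over-quota duty = $48,041.56 × 30% = $14,412.47.
Line duty = $9,066.91 + $14,412.47 = $23,479.38.
Line 3 (U-949, Erios, 152 liters, $26,472.32):
Base rate for U-949 is $5.55/liter.
Duty = 152 × $5.55 = $843.60.
Line 4 (P-929, Farar, 2,662 units, $335,145.80):
Base rate for P-929 is $7.20/unit.
Duty = 2,662 × $7.20 = $19,166.40.
Total = $49,995.34 + $23,479.38 + $843.60 + $19,166.40 = $93,484.72.

$93,484.72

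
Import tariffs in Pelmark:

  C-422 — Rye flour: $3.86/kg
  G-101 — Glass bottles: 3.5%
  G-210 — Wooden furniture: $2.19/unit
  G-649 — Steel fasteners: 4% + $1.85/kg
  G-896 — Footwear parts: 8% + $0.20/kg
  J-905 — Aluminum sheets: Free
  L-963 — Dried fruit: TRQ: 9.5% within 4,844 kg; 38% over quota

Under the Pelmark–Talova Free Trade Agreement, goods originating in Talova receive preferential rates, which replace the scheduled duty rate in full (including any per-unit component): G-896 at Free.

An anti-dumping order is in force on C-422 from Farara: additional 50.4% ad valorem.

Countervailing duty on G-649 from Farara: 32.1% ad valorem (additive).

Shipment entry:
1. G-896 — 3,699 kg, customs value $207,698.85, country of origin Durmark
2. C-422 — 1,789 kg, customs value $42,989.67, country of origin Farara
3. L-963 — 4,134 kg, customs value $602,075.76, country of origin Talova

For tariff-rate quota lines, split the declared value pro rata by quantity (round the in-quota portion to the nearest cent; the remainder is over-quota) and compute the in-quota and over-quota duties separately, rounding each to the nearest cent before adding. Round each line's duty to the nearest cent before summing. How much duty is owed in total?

Line 1 (G-896, Durmark, 3,699 kg, $207,698.85):
Base rate for G-896 is 8% + $0.20/kg.
G-896 has an FTA preferential rate, but origin Durmark is not Talova; base rate stands.
Duty = $207,698.85 × 8% + 3,699 × $0.20 = $17,355.71.
Line 2 (C-422, Farara, 1,789 kg, $42,989.67):
Base rate for C-422 is $3.86/kg.
Additional duty on C-422 from Farara: +50.4% ad valorem. Applied ad valorem rate = 50.4%.
Duty = $42,989.67 × 50.4% + 1,789 × $3.86 = $28,572.33.
Line 3 (L-963, Talova, 4,134 kg, $602,075.76):
Code L-963 is under a tariff-rate quota (threshold 4,844 kg). Quantity 4,134 kg is within the quota, so the in-quota rate 9.5% applies to the full value.
Duty = $602,075.76 × 9.5% = $57,197.20.
Total = $17,355.71 + $28,572.33 + $57,197.20 = $103,125.24.

$103,125.24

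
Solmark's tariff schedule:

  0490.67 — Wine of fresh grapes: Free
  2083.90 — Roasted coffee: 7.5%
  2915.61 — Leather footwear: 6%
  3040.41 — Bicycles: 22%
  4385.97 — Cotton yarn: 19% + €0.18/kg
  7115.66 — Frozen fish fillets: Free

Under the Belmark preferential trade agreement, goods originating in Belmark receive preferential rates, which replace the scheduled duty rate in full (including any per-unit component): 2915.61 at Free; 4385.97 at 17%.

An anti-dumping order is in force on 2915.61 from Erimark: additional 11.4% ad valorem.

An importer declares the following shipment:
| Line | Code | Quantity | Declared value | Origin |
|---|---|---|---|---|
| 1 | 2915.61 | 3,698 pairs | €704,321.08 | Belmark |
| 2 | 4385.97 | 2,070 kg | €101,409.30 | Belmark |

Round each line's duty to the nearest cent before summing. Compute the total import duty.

€17,239.58

Line 1 (2915.61, Belmark, 3,698 pairs, €704,321.08):
Base rate for 2915.61 is 6%.
Origin Belmark qualifies under the Solmark–Belmark agreement and 2915.61 is covered: preferential rate Free applies instead.
The additional-duty order on 2915.61 targets Erimark, not Belmark; it does not apply.
Duty = €704,321.08 × 0% = €0.00.
Line 2 (4385.97, Belmark, 2,070 kg, €101,409.30):
Base rate for 4385.97 is 19% + €0.18/kg.
Origin Belmark qualifies under the Solmark–Belmark agreement and 4385.97 is covered: preferential rate 17% applies instead.
Duty = €101,409.30 × 17% = €17,239.58.
Total = €0.00 + €17,239.58 = €17,239.58.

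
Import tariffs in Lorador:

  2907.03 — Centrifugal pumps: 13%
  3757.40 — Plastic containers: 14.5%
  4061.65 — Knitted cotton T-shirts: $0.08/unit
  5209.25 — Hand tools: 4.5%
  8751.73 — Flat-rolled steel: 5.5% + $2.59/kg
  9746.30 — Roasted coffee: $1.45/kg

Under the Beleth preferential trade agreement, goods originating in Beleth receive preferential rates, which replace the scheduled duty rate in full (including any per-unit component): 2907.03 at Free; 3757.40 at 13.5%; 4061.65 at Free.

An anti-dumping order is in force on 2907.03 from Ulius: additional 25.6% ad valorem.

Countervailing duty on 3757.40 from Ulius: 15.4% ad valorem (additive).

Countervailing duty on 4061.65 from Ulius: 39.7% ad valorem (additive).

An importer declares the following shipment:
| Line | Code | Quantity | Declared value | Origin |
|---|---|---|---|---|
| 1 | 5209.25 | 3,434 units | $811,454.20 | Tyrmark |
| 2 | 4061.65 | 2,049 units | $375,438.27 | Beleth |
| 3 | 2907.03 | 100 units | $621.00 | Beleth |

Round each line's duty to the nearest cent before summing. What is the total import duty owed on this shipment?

$36,515.44

Line 1 (5209.25, Tyrmark, 3,434 units, $811,454.20):
Base rate for 5209.25 is 4.5%.
Duty = $811,454.20 × 4.5% = $36,515.44.
Line 2 (4061.65, Beleth, 2,049 units, $375,438.27):
Base rate for 4061.65 is $0.08/unit.
Origin Beleth qualifies under the Lorador–Beleth agreement and 4061.65 is covered: preferential rate Free applies instead.
The additional-duty order on 4061.65 targets Ulius, not Beleth; it does not apply.
Duty = $375,438.27 × 0% = $0.00.
Line 3 (2907.03, Beleth, 100 units, $621.00):
Base rate for 2907.03 is 13%.
Origin Beleth qualifies under the Lorador–Beleth agreement and 2907.03 is covered: preferential rate Free applies instead.
The additional-duty order on 2907.03 targets Ulius, not Beleth; it does not apply.
Duty = $621.00 × 0% = $0.00.
Total = $36,515.44 + $0.00 + $0.00 = $36,515.44.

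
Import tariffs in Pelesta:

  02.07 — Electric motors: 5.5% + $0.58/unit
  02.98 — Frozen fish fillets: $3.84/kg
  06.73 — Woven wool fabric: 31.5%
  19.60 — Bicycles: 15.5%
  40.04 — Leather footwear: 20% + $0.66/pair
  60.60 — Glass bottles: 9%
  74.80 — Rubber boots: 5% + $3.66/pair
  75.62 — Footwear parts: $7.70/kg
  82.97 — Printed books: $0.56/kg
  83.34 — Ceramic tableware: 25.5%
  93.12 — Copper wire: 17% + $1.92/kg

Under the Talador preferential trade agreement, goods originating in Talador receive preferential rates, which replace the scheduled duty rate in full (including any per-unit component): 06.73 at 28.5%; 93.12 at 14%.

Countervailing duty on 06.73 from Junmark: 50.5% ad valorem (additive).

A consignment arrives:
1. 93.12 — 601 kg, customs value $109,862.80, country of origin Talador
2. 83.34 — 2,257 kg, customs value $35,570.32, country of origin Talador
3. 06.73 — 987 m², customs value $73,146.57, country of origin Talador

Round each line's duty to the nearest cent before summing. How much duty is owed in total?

Line 1 (93.12, Talador, 601 kg, $109,862.80):
Base rate for 93.12 is 17% + $1.92/kg.
Origin Talador qualifies under the Pelesta–Talador agreement and 93.12 is covered: preferential rate 14% applies instead.
Duty = $109,862.80 × 14% = $15,380.79.
Line 2 (83.34, Talador, 2,257 kg, $35,570.32):
Base rate for 83.34 is 25.5%.
Origin Talador is the FTA partner but 83.34 is not on the preference list; base rate stands.
Duty = $35,570.32 × 25.5% = $9,070.43.
Line 3 (06.73, Talador, 987 m², $73,146.57):
Base rate for 06.73 is 31.5%.
Origin Talador qualifies under the Pelesta–Talador agreement and 06.73 is covered: preferential rate 28.5% applies instead.
The additional-duty order on 06.73 targets Junmark, not Talador; it does not apply.
Duty = $73,146.57 × 28.5% = $20,846.77.
Total = $15,380.79 + $9,070.43 + $20,846.77 = $45,297.99.

$45,297.99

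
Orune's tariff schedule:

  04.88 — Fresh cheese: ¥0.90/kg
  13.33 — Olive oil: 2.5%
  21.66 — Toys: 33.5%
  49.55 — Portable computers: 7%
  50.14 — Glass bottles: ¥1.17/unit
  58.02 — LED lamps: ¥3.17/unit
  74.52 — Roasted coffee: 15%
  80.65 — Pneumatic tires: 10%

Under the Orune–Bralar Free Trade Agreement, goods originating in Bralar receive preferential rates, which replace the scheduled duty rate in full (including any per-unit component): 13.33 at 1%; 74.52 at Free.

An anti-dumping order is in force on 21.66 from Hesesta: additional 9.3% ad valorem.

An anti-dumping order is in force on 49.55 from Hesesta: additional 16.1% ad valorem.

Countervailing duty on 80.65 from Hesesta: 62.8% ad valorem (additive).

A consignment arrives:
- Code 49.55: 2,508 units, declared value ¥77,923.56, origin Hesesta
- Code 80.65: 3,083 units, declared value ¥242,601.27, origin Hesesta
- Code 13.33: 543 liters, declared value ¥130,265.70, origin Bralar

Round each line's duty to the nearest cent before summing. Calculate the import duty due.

Line 1 (49.55, Hesesta, 2,508 units, ¥77,923.56):
Base rate for 49.55 is 7%.
Additional duty on 49.55 from Hesesta: +16.1%. Applied ad valorem rate: 7% + 16.1% = 23.1%.
Duty = ¥77,923.56 × 23.1% = ¥18,000.34.
Line 2 (80.65, Hesesta, 3,083 units, ¥242,601.27):
Base rate for 80.65 is 10%.
Additional duty on 80.65 from Hesesta: +62.8%. Applied ad valorem rate: 10% + 62.8% = 72.8%.
Duty = ¥242,601.27 × 72.8% = ¥176,613.72.
Line 3 (13.33, Bralar, 543 liters, ¥130,265.70):
Base rate for 13.33 is 2.5%.
Origin Bralar qualifies under the Orune–Bralar agreement and 13.33 is covered: preferential rate 1% applies instead.
Duty = ¥130,265.70 × 1% = ¥1,302.66.
Total = ¥18,000.34 + ¥176,613.72 + ¥1,302.66 = ¥195,916.72.

¥195,916.72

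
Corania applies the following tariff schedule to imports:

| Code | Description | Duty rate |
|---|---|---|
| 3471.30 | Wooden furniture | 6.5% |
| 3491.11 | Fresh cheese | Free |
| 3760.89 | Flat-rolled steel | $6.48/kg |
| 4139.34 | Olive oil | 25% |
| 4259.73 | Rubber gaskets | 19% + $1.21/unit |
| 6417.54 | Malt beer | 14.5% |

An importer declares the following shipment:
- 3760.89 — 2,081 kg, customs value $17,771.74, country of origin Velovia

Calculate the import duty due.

$13,484.88

Line 1 (3760.89, Velovia, 2,081 kg, $17,771.74):
Base rate for 3760.89 is $6.48/kg.
Duty = 2,081 × $6.48 = $13,484.88.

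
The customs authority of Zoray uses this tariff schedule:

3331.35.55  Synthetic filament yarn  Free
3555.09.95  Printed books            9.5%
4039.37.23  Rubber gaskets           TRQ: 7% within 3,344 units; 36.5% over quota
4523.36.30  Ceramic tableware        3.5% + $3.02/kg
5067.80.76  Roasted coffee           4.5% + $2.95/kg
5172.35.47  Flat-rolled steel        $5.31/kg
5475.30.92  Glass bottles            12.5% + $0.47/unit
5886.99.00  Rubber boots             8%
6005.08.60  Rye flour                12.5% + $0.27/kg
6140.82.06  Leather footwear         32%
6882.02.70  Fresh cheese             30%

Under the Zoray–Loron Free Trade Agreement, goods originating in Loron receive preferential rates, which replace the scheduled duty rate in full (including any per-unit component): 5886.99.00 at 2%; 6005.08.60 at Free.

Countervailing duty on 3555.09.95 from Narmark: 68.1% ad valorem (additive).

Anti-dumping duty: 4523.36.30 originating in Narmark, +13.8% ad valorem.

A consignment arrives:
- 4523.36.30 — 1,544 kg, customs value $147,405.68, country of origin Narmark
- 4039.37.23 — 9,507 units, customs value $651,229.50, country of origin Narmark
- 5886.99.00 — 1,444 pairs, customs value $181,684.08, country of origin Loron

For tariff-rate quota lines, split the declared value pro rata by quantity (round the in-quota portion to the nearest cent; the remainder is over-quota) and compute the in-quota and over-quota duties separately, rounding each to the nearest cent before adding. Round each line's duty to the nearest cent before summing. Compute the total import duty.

Line 1 (4523.36.30, Narmark, 1,544 kg, $147,405.68):
Base rate for 4523.36.30 is 3.5% + $3.02/kg.
Additional duty on 4523.36.30 from Narmark: +13.8%. Applied ad valorem rate: 3.5% + 13.8% = 17.3%.
Duty = $147,405.68 × 17.3% + 1,544 × $3.02 = $30,164.06.
Line 2 (4039.37.23, Narmark, 9,507 units, $651,229.50):
Code 4039.37.23 is under a tariff-rate quota (threshold 3,344 units). In-quota: 3,344 units at 7%; over-quota: 6,163 units at 36.5%.
Pro-rata value split: in-quota = $651,229.50 × 3,344/9,507 = $229,064.00; over-quota = $651,229.50 − $229,064.00 = $422,165.50.
In-quota duty = $229,064.00 × 7% = $16,034.48. Over-quota duty = $422,165.50 × 36.5% = $154,090.41.
Line duty = $16,034.48 + $154,090.41 = $170,124.89.
Line 3 (5886.99.00, Loron, 1,444 pairs, $181,684.08):
Base rate for 5886.99.00 is 8%.
Origin Loron qualifies under the Zoray–Loron agreement and 5886.99.00 is covered: preferential rate 2% applies instead.
Duty = $181,684.08 × 2% = $3,633.68.
Total = $30,164.06 + $170,124.89 + $3,633.68 = $203,922.63.

$203,922.63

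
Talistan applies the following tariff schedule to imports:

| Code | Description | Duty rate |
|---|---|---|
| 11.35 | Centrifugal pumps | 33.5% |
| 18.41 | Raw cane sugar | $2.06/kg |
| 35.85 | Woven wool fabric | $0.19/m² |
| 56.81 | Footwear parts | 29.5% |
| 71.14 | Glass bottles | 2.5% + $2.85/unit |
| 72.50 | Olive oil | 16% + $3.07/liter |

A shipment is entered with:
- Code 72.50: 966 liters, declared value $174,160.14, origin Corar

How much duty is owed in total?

$30,831.24

Line 1 (72.50, Corar, 966 liters, $174,160.14):
Base rate for 72.50 is 16% + $3.07/liter.
Duty = $174,160.14 × 16% + 966 × $3.07 = $30,831.24.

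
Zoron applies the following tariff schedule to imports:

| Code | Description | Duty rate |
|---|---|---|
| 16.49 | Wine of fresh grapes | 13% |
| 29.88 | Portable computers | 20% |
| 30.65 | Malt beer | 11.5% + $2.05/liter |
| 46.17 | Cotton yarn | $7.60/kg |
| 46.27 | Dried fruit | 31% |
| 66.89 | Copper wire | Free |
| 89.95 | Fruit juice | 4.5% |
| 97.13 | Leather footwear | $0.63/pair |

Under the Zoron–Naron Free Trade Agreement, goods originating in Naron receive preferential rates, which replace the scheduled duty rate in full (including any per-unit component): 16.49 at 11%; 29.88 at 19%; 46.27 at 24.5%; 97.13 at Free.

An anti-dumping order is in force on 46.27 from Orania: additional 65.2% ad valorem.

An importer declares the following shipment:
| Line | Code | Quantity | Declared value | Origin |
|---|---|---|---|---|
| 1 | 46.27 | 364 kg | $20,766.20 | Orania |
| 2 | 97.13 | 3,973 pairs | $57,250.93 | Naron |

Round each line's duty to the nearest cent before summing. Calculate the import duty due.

$19,977.08

Line 1 (46.27, Orania, 364 kg, $20,766.20):
Base rate for 46.27 is 31%.
46.27 has an FTA preferential rate, but origin Orania is not Naron; base rate stands.
Additional duty on 46.27 from Orania: +65.2%. Applied ad valorem rate: 31% + 65.2% = 96.2%.
Duty = $20,766.20 × 96.2% = $19,977.08.
Line 2 (97.13, Naron, 3,973 pairs, $57,250.93):
Base rate for 97.13 is $0.63/pair.
Origin Naron qualifies under the Zoron–Naron agreement and 97.13 is covered: preferential rate Free applies instead.
Duty = $57,250.93 × 0% = $0.00.
Total = $19,977.08 + $0.00 = $19,977.08.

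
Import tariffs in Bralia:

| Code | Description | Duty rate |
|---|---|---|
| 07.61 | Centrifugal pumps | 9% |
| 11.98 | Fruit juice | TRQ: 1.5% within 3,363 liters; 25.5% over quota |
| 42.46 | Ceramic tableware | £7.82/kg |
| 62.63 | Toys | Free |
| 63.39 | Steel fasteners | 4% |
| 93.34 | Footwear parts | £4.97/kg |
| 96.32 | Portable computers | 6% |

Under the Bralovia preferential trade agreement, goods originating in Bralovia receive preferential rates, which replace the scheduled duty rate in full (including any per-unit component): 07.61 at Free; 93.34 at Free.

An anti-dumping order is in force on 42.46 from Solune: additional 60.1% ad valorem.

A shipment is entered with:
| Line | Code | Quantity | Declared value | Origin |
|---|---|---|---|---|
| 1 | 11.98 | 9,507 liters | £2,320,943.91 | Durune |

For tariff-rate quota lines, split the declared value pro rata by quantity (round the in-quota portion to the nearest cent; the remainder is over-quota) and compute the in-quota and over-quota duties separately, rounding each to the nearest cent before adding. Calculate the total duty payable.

Line 1 (11.98, Durune, 9,507 liters, £2,320,943.91):
Code 11.98 is under a tariff-rate quota (threshold 3,363 liters). In-quota: 3,363 liters at 1.5%; over-quota: 6,144 liters at 25.5%.
Pro-rata value split: in-quota = £2,320,943.91 × 3,363/9,507 = £821,009.19; over-quota = £2,320,943.91 − £821,009.19 = £1,499,934.72.
In-quota duty = £821,009.19 × 1.5% = £12,315.14. Over-quota duty = £1,499,934.72 × 25.5% = £382,483.35.
Line duty = £12,315.14 + £382,483.35 = £394,798.49.

£394,798.49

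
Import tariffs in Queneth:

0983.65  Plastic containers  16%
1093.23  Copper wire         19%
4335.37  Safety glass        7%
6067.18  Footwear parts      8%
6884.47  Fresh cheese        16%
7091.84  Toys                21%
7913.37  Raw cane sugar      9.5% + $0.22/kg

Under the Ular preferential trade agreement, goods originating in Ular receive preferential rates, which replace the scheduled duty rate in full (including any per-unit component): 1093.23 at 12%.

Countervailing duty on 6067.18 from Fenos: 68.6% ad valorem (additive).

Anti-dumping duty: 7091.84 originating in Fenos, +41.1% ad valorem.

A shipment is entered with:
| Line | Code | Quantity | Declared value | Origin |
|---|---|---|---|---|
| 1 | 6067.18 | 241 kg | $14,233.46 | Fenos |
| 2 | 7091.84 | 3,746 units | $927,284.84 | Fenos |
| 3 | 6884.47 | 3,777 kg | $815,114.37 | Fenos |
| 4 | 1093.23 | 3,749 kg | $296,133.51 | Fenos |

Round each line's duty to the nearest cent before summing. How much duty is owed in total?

$773,430.39

Line 1 (6067.18, Fenos, 241 kg, $14,233.46):
Base rate for 6067.18 is 8%.
Additional duty on 6067.18 from Fenos: +68.6%. Applied ad valorem rate: 8% + 68.6% = 76.6%.
Duty = $14,233.46 × 76.6% = $10,902.83.
Line 2 (7091.84, Fenos, 3,746 units, $927,284.84):
Base rate for 7091.84 is 21%.
Additional duty on 7091.84 from Fenos: +41.1%. Applied ad valorem rate: 21% + 41.1% = 62.1%.
Duty = $927,284.84 × 62.1% = $575,843.89.
Line 3 (6884.47, Fenos, 3,777 kg, $815,114.37):
Base rate for 6884.47 is 16%.
Duty = $815,114.37 × 16% = $130,418.30.
Line 4 (1093.23, Fenos, 3,749 kg, $296,133.51):
Base rate for 1093.23 is 19%.
1093.23 has an FTA preferential rate, but origin Fenos is not Ular; base rate stands.
Duty = $296,133.51 × 19% = $56,265.37.
Total = $10,902.83 + $575,843.89 + $130,418.30 + $56,265.37 = $773,430.39.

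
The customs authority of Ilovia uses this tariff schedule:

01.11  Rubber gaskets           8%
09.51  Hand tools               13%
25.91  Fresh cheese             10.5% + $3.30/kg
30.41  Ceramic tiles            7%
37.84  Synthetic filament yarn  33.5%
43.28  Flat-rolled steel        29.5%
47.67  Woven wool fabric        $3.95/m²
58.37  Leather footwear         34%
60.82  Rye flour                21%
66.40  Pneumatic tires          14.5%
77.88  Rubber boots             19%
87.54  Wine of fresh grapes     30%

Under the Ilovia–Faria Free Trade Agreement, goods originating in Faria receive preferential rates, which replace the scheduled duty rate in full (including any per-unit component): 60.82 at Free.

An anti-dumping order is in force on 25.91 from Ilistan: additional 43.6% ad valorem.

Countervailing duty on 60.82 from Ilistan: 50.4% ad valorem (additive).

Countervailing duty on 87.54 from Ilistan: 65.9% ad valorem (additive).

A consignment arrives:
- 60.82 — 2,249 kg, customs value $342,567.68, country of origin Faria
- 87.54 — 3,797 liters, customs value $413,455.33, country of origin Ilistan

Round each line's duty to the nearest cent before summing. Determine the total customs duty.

$396,503.66

Line 1 (60.82, Faria, 2,249 kg, $342,567.68):
Base rate for 60.82 is 21%.
Origin Faria qualifies under the Ilovia–Faria agreement and 60.82 is covered: preferential rate Free applies instead.
The additional-duty order on 60.82 targets Ilistan, not Faria; it does not apply.
Duty = $342,567.68 × 0% = $0.00.
Line 2 (87.54, Ilistan, 3,797 liters, $413,455.33):
Base rate for 87.54 is 30%.
Additional duty on 87.54 from Ilistan: +65.9%. Applied ad valorem rate: 30% + 65.9% = 95.9%.
Duty = $413,455.33 × 95.9% = $396,503.66.
Total = $0.00 + $396,503.66 = $396,503.66.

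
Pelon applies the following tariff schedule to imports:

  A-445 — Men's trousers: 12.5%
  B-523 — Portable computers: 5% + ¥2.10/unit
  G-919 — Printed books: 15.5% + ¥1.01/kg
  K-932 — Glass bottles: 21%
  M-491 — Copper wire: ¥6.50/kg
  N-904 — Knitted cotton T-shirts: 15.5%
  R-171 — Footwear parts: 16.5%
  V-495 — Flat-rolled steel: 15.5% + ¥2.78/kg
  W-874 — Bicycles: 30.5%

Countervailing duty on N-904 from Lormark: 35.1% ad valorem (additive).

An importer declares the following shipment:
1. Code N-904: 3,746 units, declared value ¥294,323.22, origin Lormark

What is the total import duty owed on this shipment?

Line 1 (N-904, Lormark, 3,746 units, ¥294,323.22):
Base rate for N-904 is 15.5%.
Additional duty on N-904 from Lormark: +35.1%. Applied ad valorem rate: 15.5% + 35.1% = 50.6%.
Duty = ¥294,323.22 × 50.6% = ¥148,927.55.

¥148,927.55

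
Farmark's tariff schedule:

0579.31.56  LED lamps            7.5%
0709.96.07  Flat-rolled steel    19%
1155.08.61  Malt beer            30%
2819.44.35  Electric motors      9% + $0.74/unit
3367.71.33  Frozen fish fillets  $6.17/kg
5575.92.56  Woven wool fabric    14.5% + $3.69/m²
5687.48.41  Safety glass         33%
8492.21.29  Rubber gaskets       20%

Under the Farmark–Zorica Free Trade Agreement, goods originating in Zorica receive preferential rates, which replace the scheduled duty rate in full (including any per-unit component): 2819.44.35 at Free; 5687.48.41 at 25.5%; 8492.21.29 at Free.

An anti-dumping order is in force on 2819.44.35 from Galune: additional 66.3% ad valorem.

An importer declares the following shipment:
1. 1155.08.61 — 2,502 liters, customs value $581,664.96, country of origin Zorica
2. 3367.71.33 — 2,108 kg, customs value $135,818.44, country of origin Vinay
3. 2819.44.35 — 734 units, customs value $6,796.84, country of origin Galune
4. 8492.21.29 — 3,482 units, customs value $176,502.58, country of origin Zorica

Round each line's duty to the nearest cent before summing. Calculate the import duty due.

Line 1 (1155.08.61, Zorica, 2,502 liters, $581,664.96):
Base rate for 1155.08.61 is 30%.
Origin Zorica is the FTA partner but 1155.08.61 is not on the preference list; base rate stands.
Duty = $581,664.96 × 30% = $174,499.49.
Line 2 (3367.71.33, Vinay, 2,108 kg, $135,818.44):
Base rate for 3367.71.33 is $6.17/kg.
Duty = 2,108 × $6.17 = $13,006.36.
Line 3 (2819.44.35, Galune, 734 units, $6,796.84):
Base rate for 2819.44.35 is 9% + $0.74/unit.
2819.44.35 has an FTA preferential rate, but origin Galune is not Zorica; base rate stands.
Additional duty on 2819.44.35 from Galune: +66.3%. Applied ad valorem rate: 9% + 66.3% = 75.3%.
Duty = $6,796.84 × 75.3% + 734 × $0.74 = $5,661.18.
Line 4 (8492.21.29, Zorica, 3,482 units, $176,502.58):
Base rate for 8492.21.29 is 20%.
Origin Zorica qualifies under the Farmark–Zorica agreement and 8492.21.29 is covered: preferential rate Free applies instead.
Duty = $176,502.58 × 0% = $0.00.
Total = $174,499.49 + $13,006.36 + $5,661.18 + $0.00 = $193,167.03.

$193,167.03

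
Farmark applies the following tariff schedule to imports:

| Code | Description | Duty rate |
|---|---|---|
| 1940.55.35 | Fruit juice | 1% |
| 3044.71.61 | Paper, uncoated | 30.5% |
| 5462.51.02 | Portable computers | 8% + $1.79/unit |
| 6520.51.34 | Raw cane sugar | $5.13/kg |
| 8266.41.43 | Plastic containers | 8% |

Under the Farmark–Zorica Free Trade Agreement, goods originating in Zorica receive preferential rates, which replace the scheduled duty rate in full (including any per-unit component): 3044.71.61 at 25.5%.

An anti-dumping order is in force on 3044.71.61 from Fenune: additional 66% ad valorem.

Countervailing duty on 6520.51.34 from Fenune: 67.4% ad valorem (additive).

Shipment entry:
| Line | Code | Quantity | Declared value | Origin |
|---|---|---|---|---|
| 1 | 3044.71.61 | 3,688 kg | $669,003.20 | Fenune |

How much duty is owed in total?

Line 1 (3044.71.61, Fenune, 3,688 kg, $669,003.20):
Base rate for 3044.71.61 is 30.5%.
3044.71.61 has an FTA preferential rate, but origin Fenune is not Zorica; base rate stands.
Additional duty on 3044.71.61 from Fenune: +66%. Applied ad valorem rate: 30.5% + 66% = 96.5%.
Duty = $669,003.20 × 96.5% = $645,588.09.

$645,588.09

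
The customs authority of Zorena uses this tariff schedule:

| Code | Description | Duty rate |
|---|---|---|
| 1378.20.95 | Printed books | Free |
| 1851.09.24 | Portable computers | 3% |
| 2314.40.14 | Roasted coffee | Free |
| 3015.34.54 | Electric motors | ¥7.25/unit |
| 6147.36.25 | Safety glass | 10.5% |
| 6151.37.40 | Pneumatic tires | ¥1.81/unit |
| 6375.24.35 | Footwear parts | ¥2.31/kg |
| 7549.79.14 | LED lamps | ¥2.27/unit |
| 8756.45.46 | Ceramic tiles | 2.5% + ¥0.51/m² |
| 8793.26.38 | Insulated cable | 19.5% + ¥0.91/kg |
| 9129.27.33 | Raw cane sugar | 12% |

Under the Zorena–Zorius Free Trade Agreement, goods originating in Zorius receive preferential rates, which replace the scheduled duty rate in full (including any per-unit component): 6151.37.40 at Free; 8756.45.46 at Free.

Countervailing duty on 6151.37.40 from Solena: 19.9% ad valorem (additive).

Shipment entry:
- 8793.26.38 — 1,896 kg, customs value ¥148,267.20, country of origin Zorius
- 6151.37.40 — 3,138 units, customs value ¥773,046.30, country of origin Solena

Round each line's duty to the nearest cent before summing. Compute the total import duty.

¥190,153.45

Line 1 (8793.26.38, Zorius, 1,896 kg, ¥148,267.20):
Base rate for 8793.26.38 is 19.5% + ¥0.91/kg.
Origin Zorius is the FTA partner but 8793.26.38 is not on the preference list; base rate stands.
Duty = ¥148,267.20 × 19.5% + 1,896 × ¥0.91 = ¥30,637.46.
Line 2 (6151.37.40, Solena, 3,138 units, ¥773,046.30):
Base rate for 6151.37.40 is ¥1.81/unit.
6151.37.40 has an FTA preferential rate, but origin Solena is not Zorius; base rate stands.
Additional duty on 6151.37.40 from Solena: +19.9% ad valorem. Applied ad valorem rate = 19.9%.
Duty = ¥773,046.30 × 19.9% + 3,138 × ¥1.81 = ¥159,515.99.
Total = ¥30,637.46 + ¥159,515.99 = ¥190,153.45.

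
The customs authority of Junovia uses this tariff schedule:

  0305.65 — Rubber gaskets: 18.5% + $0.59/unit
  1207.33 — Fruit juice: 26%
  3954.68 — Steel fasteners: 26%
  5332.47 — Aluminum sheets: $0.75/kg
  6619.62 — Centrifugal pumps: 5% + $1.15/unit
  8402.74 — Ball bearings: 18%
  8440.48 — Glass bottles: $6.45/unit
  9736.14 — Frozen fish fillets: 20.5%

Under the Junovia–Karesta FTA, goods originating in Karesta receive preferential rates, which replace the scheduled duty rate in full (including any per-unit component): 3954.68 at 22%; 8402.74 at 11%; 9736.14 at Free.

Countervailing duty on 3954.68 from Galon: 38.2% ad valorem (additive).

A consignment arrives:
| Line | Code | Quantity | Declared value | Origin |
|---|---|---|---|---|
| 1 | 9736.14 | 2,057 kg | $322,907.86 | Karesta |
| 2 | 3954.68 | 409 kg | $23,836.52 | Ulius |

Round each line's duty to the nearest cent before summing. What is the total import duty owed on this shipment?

Line 1 (9736.14, Karesta, 2,057 kg, $322,907.86):
Base rate for 9736.14 is 20.5%.
Origin Karesta qualifies under the Junovia–Karesta agreement and 9736.14 is covered: preferential rate Free applies instead.
Duty = $322,907.86 × 0% = $0.00.
Line 2 (3954.68, Ulius, 409 kg, $23,836.52):
Base rate for 3954.68 is 26%.
3954.68 has an FTA preferential rate, but origin Ulius is not Karesta; base rate stands.
The additional-duty order on 3954.68 targets Galon, not Ulius; it does not apply.
Duty = $23,836.52 × 26% = $6,197.50.
Total = $0.00 + $6,197.50 = $6,197.50.

$6,197.50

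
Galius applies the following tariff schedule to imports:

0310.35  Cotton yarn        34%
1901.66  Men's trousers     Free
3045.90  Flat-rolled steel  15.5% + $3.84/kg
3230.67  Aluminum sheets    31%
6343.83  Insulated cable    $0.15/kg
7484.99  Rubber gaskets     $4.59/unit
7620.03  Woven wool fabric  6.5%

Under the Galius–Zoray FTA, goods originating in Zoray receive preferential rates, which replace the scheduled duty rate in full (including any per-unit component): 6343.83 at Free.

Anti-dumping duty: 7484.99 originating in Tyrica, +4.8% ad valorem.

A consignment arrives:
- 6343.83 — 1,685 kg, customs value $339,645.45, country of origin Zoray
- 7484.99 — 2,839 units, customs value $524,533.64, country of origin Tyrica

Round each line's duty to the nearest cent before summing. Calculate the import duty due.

Line 1 (6343.83, Zoray, 1,685 kg, $339,645.45):
Base rate for 6343.83 is $0.15/kg.
Origin Zoray qualifies under the Galius–Zoray agreement and 6343.83 is covered: preferential rate Free applies instead.
Duty = $339,645.45 × 0% = $0.00.
Line 2 (7484.99, Tyrica, 2,839 units, $524,533.64):
Base rate for 7484.99 is $4.59/unit.
Additional duty on 7484.99 from Tyrica: +4.8% ad valorem. Applied ad valorem rate = 4.8%.
Duty = $524,533.64 × 4.8% + 2,839 × $4.59 = $38,208.62.
Total = $0.00 + $38,208.62 = $38,208.62.

$38,208.62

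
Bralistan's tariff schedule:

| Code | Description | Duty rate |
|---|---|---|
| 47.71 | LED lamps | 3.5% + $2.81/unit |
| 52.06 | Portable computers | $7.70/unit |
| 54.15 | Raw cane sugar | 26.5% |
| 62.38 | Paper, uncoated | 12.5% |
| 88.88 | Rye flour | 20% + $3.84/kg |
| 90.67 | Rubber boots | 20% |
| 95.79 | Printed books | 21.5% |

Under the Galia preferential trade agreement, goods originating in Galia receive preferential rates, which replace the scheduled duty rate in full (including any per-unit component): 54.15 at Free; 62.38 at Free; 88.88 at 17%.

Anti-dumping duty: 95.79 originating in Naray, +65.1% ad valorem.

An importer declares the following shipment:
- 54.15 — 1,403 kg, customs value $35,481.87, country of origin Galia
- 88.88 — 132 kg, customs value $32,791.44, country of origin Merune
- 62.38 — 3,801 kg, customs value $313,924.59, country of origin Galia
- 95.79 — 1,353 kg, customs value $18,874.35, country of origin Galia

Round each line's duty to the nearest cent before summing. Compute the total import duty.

Line 1 (54.15, Galia, 1,403 kg, $35,481.87):
Base rate for 54.15 is 26.5%.
Origin Galia qualifies under the Bralistan–Galia agreement and 54.15 is covered: preferential rate Free applies instead.
Duty = $35,481.87 × 0% = $0.00.
Line 2 (88.88, Merune, 132 kg, $32,791.44):
Base rate for 88.88 is 20% + $3.84/kg.
88.88 has an FTA preferential rate, but origin Merune is not Galia; base rate stands.
Duty = $32,791.44 × 20% + 132 × $3.84 = $7,065.17.
Line 3 (62.38, Galia, 3,801 kg, $313,924.59):
Base rate for 62.38 is 12.5%.
Origin Galia qualifies under the Bralistan–Galia agreement and 62.38 is covered: preferential rate Free applies instead.
Duty = $313,924.59 × 0% = $0.00.
Line 4 (95.79, Galia, 1,353 kg, $18,874.35):
Base rate for 95.79 is 21.5%.
Origin Galia is the FTA partner but 95.79 is not on the preference list; base rate stands.
The additional-duty order on 95.79 targets Naray, not Galia; it does not apply.
Duty = $18,874.35 × 21.5% = $4,057.99.
Total = $0.00 + $7,065.17 + $0.00 + $4,057.99 = $11,123.16.

$11,123.16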